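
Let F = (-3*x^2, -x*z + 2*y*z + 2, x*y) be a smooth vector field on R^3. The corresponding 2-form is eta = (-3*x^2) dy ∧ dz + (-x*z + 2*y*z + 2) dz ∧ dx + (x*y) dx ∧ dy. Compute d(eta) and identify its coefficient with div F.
d(eta) = (-6*x + 2*z) dx ∧ dy ∧ dz; div F = -6*x + 2*z

For a 2-form in R^3 of the form above, applying d gives a 3-form with coefficient ∂P/∂x + ∂Q/∂y + ∂R/∂z:
  ∂P/∂x = -6*x
  ∂Q/∂y = 2*z
  ∂R/∂z = 0
Sum = -6*x + 2*z, which is exactly div F.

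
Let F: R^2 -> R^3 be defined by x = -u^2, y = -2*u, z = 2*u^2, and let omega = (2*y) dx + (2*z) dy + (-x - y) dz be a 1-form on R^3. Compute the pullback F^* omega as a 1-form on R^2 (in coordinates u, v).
F^* omega = (4*u^2*(u + 2)) du

Using F^*(f dg) = (f ∘ F) d(g ∘ F), substitute each coordinate x_i by F_i(u, v) in f_i, and replace dx_i by d F_i = (∂F_i/∂u) du + (∂F_i/∂v) dv.
  For the x component: f_1(F) = -4*u; d F_1 = (-2*u) du + (0) dv
  For the y component: f_2(F) = 4*u^2; d F_2 = (-2) du + (0) dv
  For the z component: f_3(F) = u*(u + 2); d F_3 = (4*u) du + (0) dv
Combining and collecting du, dv coefficients:
  coeff of du: 4*u^2*(u + 2)
  coeff of dv: 0
F^* omega = (4*u^2*(u + 2)) du.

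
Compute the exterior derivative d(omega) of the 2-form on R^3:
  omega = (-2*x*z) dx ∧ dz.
d(omega) = 0

For a 2-form omega = sum_{i<j} g_{ij} dx_i ∧ dx_j, the exterior derivative is
  d(omega) = sum_{i<j} d(g_{ij}) ∧ dx_i ∧ dx_j = sum_{i<j, k} (∂g_{ij}/∂x_k) dx_k ∧ dx_i ∧ dx_j.
Expand each term, using dx_k ∧ dx_i ∧ dx_j = sgn(permutation) dx_{(a)} ∧ dx_{(b)} ∧ dx_{(c)} with (a < b < c) sorted:

Collecting like 3-forms: d(omega) = 0.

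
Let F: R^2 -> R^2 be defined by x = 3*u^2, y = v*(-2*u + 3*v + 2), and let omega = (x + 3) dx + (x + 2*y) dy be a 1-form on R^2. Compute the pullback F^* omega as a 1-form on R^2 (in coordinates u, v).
F^* omega = (18*u^3 - 6*u^2*v + 8*u*v^2 + 18*u - 12*v^3 - 8*v^2) du + (-6*u^3 + 26*u^2*v + 6*u^2 - 36*u*v^2 - 16*u*v + 36*v^3 + 36*v^2 + 8*v) dv

Using F^*(f dg) = (f ∘ F) d(g ∘ F), substitute each coordinate x_i by F_i(u, v) in f_i, and replace dx_i by d F_i = (∂F_i/∂u) du + (∂F_i/∂v) dv.
  For the x component: f_1(F) = 3*u^2 + 3; d F_1 = (6*u) du + (0) dv
  For the y component: f_2(F) = 3*u^2 - 4*u*v + 6*v^2 + 4*v; d F_2 = (-2*v) du + (-2*u + 6*v + 2) dv
Combining and collecting du, dv coefficients:
  coeff of du: 18*u^3 - 6*u^2*v + 8*u*v^2 + 18*u - 12*v^3 - 8*v^2
  coeff of dv: -6*u^3 + 26*u^2*v + 6*u^2 - 36*u*v^2 - 16*u*v + 36*v^3 + 36*v^2 + 8*v
F^* omega = (18*u^3 - 6*u^2*v + 8*u*v^2 + 18*u - 12*v^3 - 8*v^2) du + (-6*u^3 + 26*u^2*v + 6*u^2 - 36*u*v^2 - 16*u*v + 36*v^3 + 36*v^2 + 8*v) dv.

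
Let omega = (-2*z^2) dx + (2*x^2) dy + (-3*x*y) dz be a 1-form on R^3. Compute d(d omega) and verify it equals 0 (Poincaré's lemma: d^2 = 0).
d(d omega) = 0

Step 1: d omega = sum_{i<j} (∂f_j/∂x_i - ∂f_i/∂x_j) dx_i ∧ dx_j:
  coeff of dx ∧ dy: 4*x
  coeff of dx ∧ dz: -3*y + 4*z
  coeff of dy ∧ dz: -3*x
Step 2: Apply d again to each 2-form coefficient. The only possible 3-form in R^3 is dx ∧ dy ∧ dz, with coefficient
  ∂(coeff of dy∧dz)/∂x - ∂(coeff of dx∧dz)/∂y + ∂(coeff of dx∧dy)/∂z
  = ∂/∂x (-3*x) - ∂/∂y (-3*y + 4*z) + ∂/∂z (4*x).
Each of these terms simplifies to sums of mixed partials that cancel in pairs. The result is 0 (by equality of mixed partials for smooth functions — Schwarz / Clairaut).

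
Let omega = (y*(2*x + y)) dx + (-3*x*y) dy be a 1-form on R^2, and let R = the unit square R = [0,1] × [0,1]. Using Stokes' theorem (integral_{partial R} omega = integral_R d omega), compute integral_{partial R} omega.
integral_(partial R) omega = -7/2

Stokes: integral_partial_R omega = integral_R d omega with d omega = (∂Q/∂x - ∂P/∂y) dx ∧ dy.
  ∂Q/∂x = -3*y
  ∂P/∂y = 2*x + 2*y
  integrand = ∂Q/∂x - ∂P/∂y = -2*x - 5*y.
Integrating over R: integral_0^1 integral_0^1 (-2*x - 5*y) dx dy = -7/2.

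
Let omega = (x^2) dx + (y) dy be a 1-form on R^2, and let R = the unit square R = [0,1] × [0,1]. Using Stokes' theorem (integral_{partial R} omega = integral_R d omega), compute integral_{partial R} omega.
integral_(partial R) omega = 0

Stokes: integral_partial_R omega = integral_R d omega with d omega = (∂Q/∂x - ∂P/∂y) dx ∧ dy.
  ∂Q/∂x = 0
  ∂P/∂y = 0
  integrand = ∂Q/∂x - ∂P/∂y = 0.
Integrating over R: integral_0^1 integral_0^1 (0) dx dy = 0.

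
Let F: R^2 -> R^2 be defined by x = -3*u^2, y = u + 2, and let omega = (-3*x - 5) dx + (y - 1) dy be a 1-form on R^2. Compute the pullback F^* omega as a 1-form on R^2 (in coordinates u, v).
F^* omega = (-54*u^3 + 31*u + 1) du

Using F^*(f dg) = (f ∘ F) d(g ∘ F), substitute each coordinate x_i by F_i(u, v) in f_i, and replace dx_i by d F_i = (∂F_i/∂u) du + (∂F_i/∂v) dv.
  For the x component: f_1(F) = 9*u^2 - 5; d F_1 = (-6*u) du + (0) dv
  For the y component: f_2(F) = u + 1; d F_2 = (1) du + (0) dv
Combining and collecting du, dv coefficients:
  coeff of du: -54*u^3 + 31*u + 1
  coeff of dv: 0
F^* omega = (-54*u^3 + 31*u + 1) du.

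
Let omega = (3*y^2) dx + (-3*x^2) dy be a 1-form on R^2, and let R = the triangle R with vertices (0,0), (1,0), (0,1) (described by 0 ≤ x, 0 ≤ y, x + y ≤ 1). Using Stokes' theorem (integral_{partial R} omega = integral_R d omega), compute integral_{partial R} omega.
integral_(partial R) omega = -2

Stokes: integral_partial_R omega = integral_R d omega with d omega = (∂Q/∂x - ∂P/∂y) dx ∧ dy.
  ∂Q/∂x = -6*x
  ∂P/∂y = 6*y
  integrand = ∂Q/∂x - ∂P/∂y = -6*x - 6*y.
Integrating over R: integral_0^1 integral_0^{1-x} (-6*x - 6*y) dy dx = -2.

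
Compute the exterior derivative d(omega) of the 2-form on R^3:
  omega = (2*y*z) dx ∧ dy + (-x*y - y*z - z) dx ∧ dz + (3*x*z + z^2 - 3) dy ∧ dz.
d(omega) = (x + 2*y + 4*z) dx ∧ dy ∧ dz

For a 2-form omega = sum_{i<j} g_{ij} dx_i ∧ dx_j, the exterior derivative is
  d(omega) = sum_{i<j} d(g_{ij}) ∧ dx_i ∧ dx_j = sum_{i<j, k} (∂g_{ij}/∂x_k) dx_k ∧ dx_i ∧ dx_j.
Expand each term, using dx_k ∧ dx_i ∧ dx_j = sgn(permutation) dx_{(a)} ∧ dx_{(b)} ∧ dx_{(c)} with (a < b < c) sorted:
  d(2*y*z) includes (∂/∂z)(2*y*z) dz = (2*y) dz, which multiplied by dx ∧ dy gives (2*y) dx ∧ dy ∧ dz
  d(-x*y - y*z - z) includes (∂/∂y)(-x*y - y*z - z) dy = (-x - z) dy, which multiplied by dx ∧ dz gives (x + z) dx ∧ dy ∧ dz
  d(3*x*z + z^2 - 3) includes (∂/∂x)(3*x*z + z^2 - 3) dx = (3*z) dx, which multiplied by dy ∧ dz gives (3*z) dx ∧ dy ∧ dz
Collecting like 3-forms: d(omega) = (x + 2*y + 4*z) dx ∧ dy ∧ dz.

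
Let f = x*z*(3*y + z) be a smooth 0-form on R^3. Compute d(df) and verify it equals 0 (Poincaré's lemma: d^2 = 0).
d(df) = 0

Step 1: df = sum_i (∂f/∂x_i) dx_i = (z*(3*y + z)) dx + (3*x*z) dy + (x*(3*y + 2*z)) dz.
Step 2: Apply d again. Using the 1-form formula, the coefficient of dx ∧ dy in d(df) is ∂^2 f/∂x ∂y - ∂^2 f/∂y ∂x = (3*z) - (3*z) = 0 (equality of mixed partials for smooth f).
Similarly for dx ∧ dz and dy ∧ dz — all coefficients vanish. So d(df) = 0.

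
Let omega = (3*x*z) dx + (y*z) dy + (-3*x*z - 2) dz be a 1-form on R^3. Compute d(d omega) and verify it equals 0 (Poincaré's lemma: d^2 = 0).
d(d omega) = 0

Step 1: d omega = sum_{i<j} (∂f_j/∂x_i - ∂f_i/∂x_j) dx_i ∧ dx_j:
  coeff of dx ∧ dy: 0
  coeff of dx ∧ dz: -3*x - 3*z
  coeff of dy ∧ dz: -y
Step 2: Apply d again to each 2-form coefficient. The only possible 3-form in R^3 is dx ∧ dy ∧ dz, with coefficient
  ∂(coeff of dy∧dz)/∂x - ∂(coeff of dx∧dz)/∂y + ∂(coeff of dx∧dy)/∂z
  = ∂/∂x (-y) - ∂/∂y (-3*x - 3*z) + ∂/∂z (0).
Each of these terms simplifies to sums of mixed partials that cancel in pairs. The result is 0 (by equality of mixed partials for smooth functions — Schwarz / Clairaut).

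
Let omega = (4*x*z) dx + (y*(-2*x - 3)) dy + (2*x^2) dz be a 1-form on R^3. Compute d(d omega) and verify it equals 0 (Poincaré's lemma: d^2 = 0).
d(d omega) = 0

Step 1: d omega = sum_{i<j} (∂f_j/∂x_i - ∂f_i/∂x_j) dx_i ∧ dx_j:
  coeff of dx ∧ dy: -2*y
  coeff of dx ∧ dz: 0
  coeff of dy ∧ dz: 0
Step 2: Apply d again to each 2-form coefficient. The only possible 3-form in R^3 is dx ∧ dy ∧ dz, with coefficient
  ∂(coeff of dy∧dz)/∂x - ∂(coeff of dx∧dz)/∂y + ∂(coeff of dx∧dy)/∂z
  = ∂/∂x (0) - ∂/∂y (0) + ∂/∂z (-2*y).
Each of these terms simplifies to sums of mixed partials that cancel in pairs. The result is 0 (by equality of mixed partials for smooth functions — Schwarz / Clairaut).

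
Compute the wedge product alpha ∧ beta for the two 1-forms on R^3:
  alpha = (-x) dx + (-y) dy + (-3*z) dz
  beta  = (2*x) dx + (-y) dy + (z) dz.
alpha ∧ beta = (3*x*y) dx ∧ dy + (5*x*z) dx ∧ dz + (-4*y*z) dy ∧ dz

Distribute the wedge, using dx_i ∧ dx_j = -dx_j ∧ dx_i and dx_i ∧ dx_i = 0. For each pair (i, j) with i < j, the coefficient of dx_i ∧ dx_j in alpha ∧ beta is (alpha_i * beta_j - alpha_j * beta_i). Collecting: alpha ∧ beta = (3*x*y) dx ∧ dy + (5*x*z) dx ∧ dz + (-4*y*z) dy ∧ dz.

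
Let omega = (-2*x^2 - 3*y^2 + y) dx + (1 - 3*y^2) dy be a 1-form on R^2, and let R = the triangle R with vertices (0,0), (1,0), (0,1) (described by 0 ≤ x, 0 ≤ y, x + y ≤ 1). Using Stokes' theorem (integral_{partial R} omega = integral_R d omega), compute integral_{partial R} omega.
integral_(partial R) omega = 1/2

Stokes: integral_partial_R omega = integral_R d omega with d omega = (∂Q/∂x - ∂P/∂y) dx ∧ dy.
  ∂Q/∂x = 0
  ∂P/∂y = 1 - 6*y
  integrand = ∂Q/∂x - ∂P/∂y = 6*y - 1.
Integrating over R: integral_0^1 integral_0^{1-x} (6*y - 1) dy dx = 1/2.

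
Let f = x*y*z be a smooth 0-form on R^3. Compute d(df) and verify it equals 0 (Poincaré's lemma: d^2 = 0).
d(df) = 0

Step 1: df = sum_i (∂f/∂x_i) dx_i = (y*z) dx + (x*z) dy + (x*y) dz.
Step 2: Apply d again. Using the 1-form formula, the coefficient of dx ∧ dy in d(df) is ∂^2 f/∂x ∂y - ∂^2 f/∂y ∂x = (z) - (z) = 0 (equality of mixed partials for smooth f).
Similarly for dx ∧ dz and dy ∧ dz — all coefficients vanish. So d(df) = 0.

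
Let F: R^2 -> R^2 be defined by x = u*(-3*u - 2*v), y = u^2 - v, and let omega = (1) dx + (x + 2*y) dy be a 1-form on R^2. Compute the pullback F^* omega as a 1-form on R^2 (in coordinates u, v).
F^* omega = (-2*u^3 - 4*u^2*v - 4*u*v - 6*u - 2*v) du + (u^2 + 2*u*v - 2*u + 2*v) dv

Using F^*(f dg) = (f ∘ F) d(g ∘ F), substitute each coordinate x_i by F_i(u, v) in f_i, and replace dx_i by d F_i = (∂F_i/∂u) du + (∂F_i/∂v) dv.
  For the x component: f_1(F) = 1; d F_1 = (-6*u - 2*v) du + (-2*u) dv
  For the y component: f_2(F) = -u^2 - 2*u*v - 2*v; d F_2 = (2*u) du + (-1) dv
Combining and collecting du, dv coefficients:
  coeff of du: -2*u^3 - 4*u^2*v - 4*u*v - 6*u - 2*v
  coeff of dv: u^2 + 2*u*v - 2*u + 2*v
F^* omega = (-2*u^3 - 4*u^2*v - 4*u*v - 6*u - 2*v) du + (u^2 + 2*u*v - 2*u + 2*v) dv.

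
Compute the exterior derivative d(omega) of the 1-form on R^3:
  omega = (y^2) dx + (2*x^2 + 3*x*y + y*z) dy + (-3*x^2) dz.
d(omega) = (4*x + y) dx ∧ dy + (-6*x) dx ∧ dz + (-y) dy ∧ dz

For a 1-form omega = sum_i f_i dx_i, the exterior derivative is
  d(omega) = sum_{i < j} (∂f_j/∂x_i - ∂f_i/∂x_j) dx_i ∧ dx_j.
  coefficient of dx ∧ dy: ∂f_2/∂x - ∂f_1/∂y = ∂(2*x^2 + 3*x*y + y*z)/∂x - ∂(y^2)/∂y = 4*x + y
  coefficient of dx ∧ dz: ∂f_3/∂x - ∂f_1/∂z = ∂(-3*x^2)/∂x - ∂(y^2)/∂z = -6*x
  coefficient of dy ∧ dz: ∂f_3/∂y - ∂f_2/∂z = ∂(-3*x^2)/∂y - ∂(2*x^2 + 3*x*y + y*z)/∂z = -y
Assembling: d(omega) = (4*x + y) dx ∧ dy + (-6*x) dx ∧ dz + (-y) dy ∧ dz.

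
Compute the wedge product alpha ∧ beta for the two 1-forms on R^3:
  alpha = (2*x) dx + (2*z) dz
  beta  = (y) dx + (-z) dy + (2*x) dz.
alpha ∧ beta = (-2*x*z) dx ∧ dy + (4*x^2 - 2*y*z) dx ∧ dz + (2*z^2) dy ∧ dz

Distribute the wedge, using dx_i ∧ dx_j = -dx_j ∧ dx_i and dx_i ∧ dx_i = 0. For each pair (i, j) with i < j, the coefficient of dx_i ∧ dx_j in alpha ∧ beta is (alpha_i * beta_j - alpha_j * beta_i). Collecting: alpha ∧ beta = (-2*x*z) dx ∧ dy + (4*x^2 - 2*y*z) dx ∧ dz + (2*z^2) dy ∧ dz.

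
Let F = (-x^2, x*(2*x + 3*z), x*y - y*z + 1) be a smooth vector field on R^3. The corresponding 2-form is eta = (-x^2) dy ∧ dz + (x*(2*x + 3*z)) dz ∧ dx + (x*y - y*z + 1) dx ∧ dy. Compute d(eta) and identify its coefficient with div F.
d(eta) = (-2*x - y) dx ∧ dy ∧ dz; div F = -2*x - y

For a 2-form in R^3 of the form above, applying d gives a 3-form with coefficient ∂P/∂x + ∂Q/∂y + ∂R/∂z:
  ∂P/∂x = -2*x
  ∂Q/∂y = 0
  ∂R/∂z = -y
Sum = -2*x - y, which is exactly div F.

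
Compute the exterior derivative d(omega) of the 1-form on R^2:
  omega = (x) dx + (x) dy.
d(omega) = (1) dx ∧ dy

For a 1-form omega = sum_i f_i dx_i, the exterior derivative is
  d(omega) = sum_{i < j} (∂f_j/∂x_i - ∂f_i/∂x_j) dx_i ∧ dx_j.
  coefficient of dx ∧ dy: ∂f_2/∂x - ∂f_1/∂y = ∂(x)/∂x - ∂(x)/∂y = 1
Assembling: d(omega) = (1) dx ∧ dy.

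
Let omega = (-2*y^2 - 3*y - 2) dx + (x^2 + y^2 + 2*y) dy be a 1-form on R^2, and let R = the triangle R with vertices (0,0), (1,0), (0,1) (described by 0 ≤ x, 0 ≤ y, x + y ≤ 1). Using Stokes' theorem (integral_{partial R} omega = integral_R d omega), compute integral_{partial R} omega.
integral_(partial R) omega = 5/2

Stokes: integral_partial_R omega = integral_R d omega with d omega = (∂Q/∂x - ∂P/∂y) dx ∧ dy.
  ∂Q/∂x = 2*x
  ∂P/∂y = -4*y - 3
  integrand = ∂Q/∂x - ∂P/∂y = 2*x + 4*y + 3.
Integrating over R: integral_0^1 integral_0^{1-x} (2*x + 4*y + 3) dy dx = 5/2.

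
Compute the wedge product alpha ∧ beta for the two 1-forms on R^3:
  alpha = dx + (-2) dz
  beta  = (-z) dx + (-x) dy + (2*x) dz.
alpha ∧ beta = (-x) dx ∧ dy + (2*x - 2*z) dx ∧ dz + (-2*x) dy ∧ dz

Distribute the wedge, using dx_i ∧ dx_j = -dx_j ∧ dx_i and dx_i ∧ dx_i = 0. For each pair (i, j) with i < j, the coefficient of dx_i ∧ dx_j in alpha ∧ beta is (alpha_i * beta_j - alpha_j * beta_i). Collecting: alpha ∧ beta = (-x) dx ∧ dy + (2*x - 2*z) dx ∧ dz + (-2*x) dy ∧ dz.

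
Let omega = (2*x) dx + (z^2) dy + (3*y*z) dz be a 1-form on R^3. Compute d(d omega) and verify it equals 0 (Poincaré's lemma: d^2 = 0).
d(d omega) = 0

Step 1: d omega = sum_{i<j} (∂f_j/∂x_i - ∂f_i/∂x_j) dx_i ∧ dx_j:
  coeff of dx ∧ dy: 0
  coeff of dx ∧ dz: 0
  coeff of dy ∧ dz: z
Step 2: Apply d again to each 2-form coefficient. The only possible 3-form in R^3 is dx ∧ dy ∧ dz, with coefficient
  ∂(coeff of dy∧dz)/∂x - ∂(coeff of dx∧dz)/∂y + ∂(coeff of dx∧dy)/∂z
  = ∂/∂x (z) - ∂/∂y (0) + ∂/∂z (0).
Each of these terms simplifies to sums of mixed partials that cancel in pairs. The result is 0 (by equality of mixed partials for smooth functions — Schwarz / Clairaut).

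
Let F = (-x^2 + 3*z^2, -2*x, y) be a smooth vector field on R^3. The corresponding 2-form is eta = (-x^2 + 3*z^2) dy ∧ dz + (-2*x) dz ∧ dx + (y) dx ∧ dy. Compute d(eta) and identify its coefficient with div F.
d(eta) = (-2*x) dx ∧ dy ∧ dz; div F = -2*x

For a 2-form in R^3 of the form above, applying d gives a 3-form with coefficient ∂P/∂x + ∂Q/∂y + ∂R/∂z:
  ∂P/∂x = -2*x
  ∂Q/∂y = 0
  ∂R/∂z = 0
Sum = -2*x, which is exactly div F.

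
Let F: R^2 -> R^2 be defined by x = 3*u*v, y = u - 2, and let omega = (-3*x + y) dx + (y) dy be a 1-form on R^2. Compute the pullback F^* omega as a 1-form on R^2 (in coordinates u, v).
F^* omega = (-27*u*v^2 + 3*u*v + u - 6*v - 2) du + (3*u*(-9*u*v + u - 2)) dv

Using F^*(f dg) = (f ∘ F) d(g ∘ F), substitute each coordinate x_i by F_i(u, v) in f_i, and replace dx_i by d F_i = (∂F_i/∂u) du + (∂F_i/∂v) dv.
  For the x component: f_1(F) = -9*u*v + u - 2; d F_1 = (3*v) du + (3*u) dv
  For the y component: f_2(F) = u - 2; d F_2 = (1) du + (0) dv
Combining and collecting du, dv coefficients:
  coeff of du: -27*u*v^2 + 3*u*v + u - 6*v - 2
  coeff of dv: 3*u*(-9*u*v + u - 2)
F^* omega = (-27*u*v^2 + 3*u*v + u - 6*v - 2) du + (3*u*(-9*u*v + u - 2)) dv.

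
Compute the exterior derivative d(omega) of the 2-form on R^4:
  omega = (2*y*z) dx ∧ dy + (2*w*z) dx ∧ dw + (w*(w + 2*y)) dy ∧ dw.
d(omega) = (2*y) dx ∧ dy ∧ dz + (-2*w) dx ∧ dz ∧ dw

For a 2-form omega = sum_{i<j} g_{ij} dx_i ∧ dx_j, the exterior derivative is
  d(omega) = sum_{i<j} d(g_{ij}) ∧ dx_i ∧ dx_j = sum_{i<j, k} (∂g_{ij}/∂x_k) dx_k ∧ dx_i ∧ dx_j.
Expand each term, using dx_k ∧ dx_i ∧ dx_j = sgn(permutation) dx_{(a)} ∧ dx_{(b)} ∧ dx_{(c)} with (a < b < c) sorted:
  d(2*y*z) includes (∂/∂z)(2*y*z) dz = (2*y) dz, which multiplied by dx ∧ dy gives (2*y) dx ∧ dy ∧ dz
  d(2*w*z) includes (∂/∂z)(2*w*z) dz = (2*w) dz, which multiplied by dx ∧ dw gives (-2*w) dx ∧ dz ∧ dw
Collecting like 3-forms: d(omega) = (2*y) dx ∧ dy ∧ dz + (-2*w) dx ∧ dz ∧ dw.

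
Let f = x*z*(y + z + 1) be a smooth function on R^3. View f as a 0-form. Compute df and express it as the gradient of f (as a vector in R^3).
df = (z*(y + z + 1)) dx + (x*z) dy + (x*(y + 2*z + 1)) dz; grad f = (z*(y + z + 1), x*z, x*(y + 2*z + 1))

For a 0-form f, d f = (∂f/∂x) dx + (∂f/∂y) dy + (∂f/∂z) dz. The components of the vector representation are exactly the entries of grad f in Cartesian coordinates:
  ∂f/∂x = z*(y + z + 1)
  ∂f/∂y = x*z
  ∂f/∂z = x*(y + 2*z + 1).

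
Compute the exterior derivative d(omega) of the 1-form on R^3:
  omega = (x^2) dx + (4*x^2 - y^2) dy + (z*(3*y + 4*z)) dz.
d(omega) = (8*x) dx ∧ dy + (3*z) dy ∧ dz

For a 1-form omega = sum_i f_i dx_i, the exterior derivative is
  d(omega) = sum_{i < j} (∂f_j/∂x_i - ∂f_i/∂x_j) dx_i ∧ dx_j.
  coefficient of dx ∧ dy: ∂f_2/∂x - ∂f_1/∂y = ∂(4*x^2 - y^2)/∂x - ∂(x^2)/∂y = 8*x
  coefficient of dy ∧ dz: ∂f_3/∂y - ∂f_2/∂z = ∂(z*(3*y + 4*z))/∂y - ∂(4*x^2 - y^2)/∂z = 3*z
Assembling: d(omega) = (8*x) dx ∧ dy + (3*z) dy ∧ dz.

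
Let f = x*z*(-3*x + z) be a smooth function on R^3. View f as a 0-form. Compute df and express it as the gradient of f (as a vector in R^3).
df = (z*(-6*x + z)) dx + (0) dy + (x*(-3*x + 2*z)) dz; grad f = (z*(-6*x + z), 0, x*(-3*x + 2*z))

For a 0-form f, d f = (∂f/∂x) dx + (∂f/∂y) dy + (∂f/∂z) dz. The components of the vector representation are exactly the entries of grad f in Cartesian coordinates:
  ∂f/∂x = z*(-6*x + z)
  ∂f/∂y = 0
  ∂f/∂z = x*(-3*x + 2*z).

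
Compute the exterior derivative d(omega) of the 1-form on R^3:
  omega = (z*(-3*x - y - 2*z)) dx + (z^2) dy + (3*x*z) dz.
d(omega) = (z) dx ∧ dy + (3*x + y + 7*z) dx ∧ dz + (-2*z) dy ∧ dz

For a 1-form omega = sum_i f_i dx_i, the exterior derivative is
  d(omega) = sum_{i < j} (∂f_j/∂x_i - ∂f_i/∂x_j) dx_i ∧ dx_j.
  coefficient of dx ∧ dy: ∂f_2/∂x - ∂f_1/∂y = ∂(z^2)/∂x - ∂(z*(-3*x - y - 2*z))/∂y = z
  coefficient of dx ∧ dz: ∂f_3/∂x - ∂f_1/∂z = ∂(3*x*z)/∂x - ∂(z*(-3*x - y - 2*z))/∂z = 3*x + y + 7*z
  coefficient of dy ∧ dz: ∂f_3/∂y - ∂f_2/∂z = ∂(3*x*z)/∂y - ∂(z^2)/∂z = -2*z
Assembling: d(omega) = (z) dx ∧ dy + (3*x + y + 7*z) dx ∧ dz + (-2*z) dy ∧ dz.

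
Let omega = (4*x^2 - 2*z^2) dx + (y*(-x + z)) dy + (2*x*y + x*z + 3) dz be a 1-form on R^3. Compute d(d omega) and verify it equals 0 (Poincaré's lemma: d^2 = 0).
d(d omega) = 0

Step 1: d omega = sum_{i<j} (∂f_j/∂x_i - ∂f_i/∂x_j) dx_i ∧ dx_j:
  coeff of dx ∧ dy: -y
  coeff of dx ∧ dz: 2*y + 5*z
  coeff of dy ∧ dz: 2*x - y
Step 2: Apply d again to each 2-form coefficient. The only possible 3-form in R^3 is dx ∧ dy ∧ dz, with coefficient
  ∂(coeff of dy∧dz)/∂x - ∂(coeff of dx∧dz)/∂y + ∂(coeff of dx∧dy)/∂z
  = ∂/∂x (2*x - y) - ∂/∂y (2*y + 5*z) + ∂/∂z (-y).
Each of these terms simplifies to sums of mixed partials that cancel in pairs. The result is 0 (by equality of mixed partials for smooth functions — Schwarz / Clairaut).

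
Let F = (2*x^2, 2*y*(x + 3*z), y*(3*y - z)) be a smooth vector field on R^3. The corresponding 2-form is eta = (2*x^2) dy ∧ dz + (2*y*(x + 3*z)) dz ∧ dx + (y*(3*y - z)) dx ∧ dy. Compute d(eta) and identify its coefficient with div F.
d(eta) = (6*x - y + 6*z) dx ∧ dy ∧ dz; div F = 6*x - y + 6*z

For a 2-form in R^3 of the form above, applying d gives a 3-form with coefficient ∂P/∂x + ∂Q/∂y + ∂R/∂z:
  ∂P/∂x = 4*x
  ∂Q/∂y = 2*x + 6*z
  ∂R/∂z = -y
Sum = 6*x - y + 6*z, which is exactly div F.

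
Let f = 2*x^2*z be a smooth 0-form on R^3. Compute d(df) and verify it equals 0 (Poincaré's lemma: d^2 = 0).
d(df) = 0

Step 1: df = sum_i (∂f/∂x_i) dx_i = (4*x*z) dx + (0) dy + (2*x^2) dz.
Step 2: Apply d again. Using the 1-form formula, the coefficient of dx ∧ dy in d(df) is ∂^2 f/∂x ∂y - ∂^2 f/∂y ∂x = (0) - (0) = 0 (equality of mixed partials for smooth f).
Similarly for dx ∧ dz and dy ∧ dz — all coefficients vanish. So d(df) = 0.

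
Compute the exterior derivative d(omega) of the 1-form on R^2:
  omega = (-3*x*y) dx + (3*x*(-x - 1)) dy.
d(omega) = (-3*x - 3) dx ∧ dy

For a 1-form omega = sum_i f_i dx_i, the exterior derivative is
  d(omega) = sum_{i < j} (∂f_j/∂x_i - ∂f_i/∂x_j) dx_i ∧ dx_j.
  coefficient of dx ∧ dy: ∂f_2/∂x - ∂f_1/∂y = ∂(3*x*(-x - 1))/∂x - ∂(-3*x*y)/∂y = -3*x - 3
Assembling: d(omega) = (-3*x - 3) dx ∧ dy.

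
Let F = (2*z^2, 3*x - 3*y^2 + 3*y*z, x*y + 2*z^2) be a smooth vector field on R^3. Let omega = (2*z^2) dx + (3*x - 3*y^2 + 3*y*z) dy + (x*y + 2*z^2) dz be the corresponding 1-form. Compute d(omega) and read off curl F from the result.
d(omega) = (x - 3*y) dy ∧ dz + (-y + 4*z) dz ∧ dx + (3) dx ∧ dy; curl F = (x - 3*y, -y + 4*z, 3)

d omega = sum_{i<j} (∂f_j/∂x_i - ∂f_i/∂x_j) dx_i ∧ dx_j. Under the identification (dy ∧ dz, dz ∧ dx, dx ∧ dy) ↔ (e_x, e_y, e_z), the coefficients are exactly the components of curl F. Compute:
  ∂R/∂y - ∂Q/∂z = (x) - (3*y) = x - 3*y
  ∂P/∂z - ∂R/∂x = (4*z) - (y) = -y + 4*z
  ∂Q/∂x - ∂P/∂y = (3) - (0) = 3.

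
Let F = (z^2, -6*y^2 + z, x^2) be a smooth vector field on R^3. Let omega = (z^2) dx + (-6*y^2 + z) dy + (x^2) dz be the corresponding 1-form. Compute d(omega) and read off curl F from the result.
d(omega) = (-1) dy ∧ dz + (-2*x + 2*z) dz ∧ dx + (0) dx ∧ dy; curl F = (-1, -2*x + 2*z, 0)

d omega = sum_{i<j} (∂f_j/∂x_i - ∂f_i/∂x_j) dx_i ∧ dx_j. Under the identification (dy ∧ dz, dz ∧ dx, dx ∧ dy) ↔ (e_x, e_y, e_z), the coefficients are exactly the components of curl F. Compute:
  ∂R/∂y - ∂Q/∂z = (0) - (1) = -1
  ∂P/∂z - ∂R/∂x = (2*z) - (2*x) = -2*x + 2*z
  ∂Q/∂x - ∂P/∂y = (0) - (0) = 0.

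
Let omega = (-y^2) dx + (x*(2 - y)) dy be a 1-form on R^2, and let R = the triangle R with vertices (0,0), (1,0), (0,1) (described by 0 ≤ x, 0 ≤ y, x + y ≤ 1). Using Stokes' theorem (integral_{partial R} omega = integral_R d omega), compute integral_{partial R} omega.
integral_(partial R) omega = 7/6

Stokes: integral_partial_R omega = integral_R d omega with d omega = (∂Q/∂x - ∂P/∂y) dx ∧ dy.
  ∂Q/∂x = 2 - y
  ∂P/∂y = -2*y
  integrand = ∂Q/∂x - ∂P/∂y = y + 2.
Integrating over R: integral_0^1 integral_0^{1-x} (y + 2) dy dx = 7/6.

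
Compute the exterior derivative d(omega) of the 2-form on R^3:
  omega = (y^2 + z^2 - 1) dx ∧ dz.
d(omega) = (-2*y) dx ∧ dy ∧ dz

For a 2-form omega = sum_{i<j} g_{ij} dx_i ∧ dx_j, the exterior derivative is
  d(omega) = sum_{i<j} d(g_{ij}) ∧ dx_i ∧ dx_j = sum_{i<j, k} (∂g_{ij}/∂x_k) dx_k ∧ dx_i ∧ dx_j.
Expand each term, using dx_k ∧ dx_i ∧ dx_j = sgn(permutation) dx_{(a)} ∧ dx_{(b)} ∧ dx_{(c)} with (a < b < c) sorted:
  d(y^2 + z^2 - 1) includes (∂/∂y)(y^2 + z^2 - 1) dy = (2*y) dy, which multiplied by dx ∧ dz gives (-2*y) dx ∧ dy ∧ dz
Collecting like 3-forms: d(omega) = (-2*y) dx ∧ dy ∧ dz.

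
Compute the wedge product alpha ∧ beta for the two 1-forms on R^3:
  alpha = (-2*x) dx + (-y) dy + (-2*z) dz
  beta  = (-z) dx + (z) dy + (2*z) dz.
alpha ∧ beta = (-z*(2*x + y)) dx ∧ dy + (-2*z*(2*x + z)) dx ∧ dz + (2*z*(-y + z)) dy ∧ dz

Distribute the wedge, using dx_i ∧ dx_j = -dx_j ∧ dx_i and dx_i ∧ dx_i = 0. For each pair (i, j) with i < j, the coefficient of dx_i ∧ dx_j in alpha ∧ beta is (alpha_i * beta_j - alpha_j * beta_i). Collecting: alpha ∧ beta = (-z*(2*x + y)) dx ∧ dy + (-2*z*(2*x + z)) dx ∧ dz + (2*z*(-y + z)) dy ∧ dz.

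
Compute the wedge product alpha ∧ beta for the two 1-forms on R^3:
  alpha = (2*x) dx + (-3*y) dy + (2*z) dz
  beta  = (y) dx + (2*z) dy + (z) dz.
alpha ∧ beta = (4*x*z + 3*y^2) dx ∧ dy + (2*z*(x - y)) dx ∧ dz + (-z*(3*y + 4*z)) dy ∧ dz

Distribute the wedge, using dx_i ∧ dx_j = -dx_j ∧ dx_i and dx_i ∧ dx_i = 0. For each pair (i, j) with i < j, the coefficient of dx_i ∧ dx_j in alpha ∧ beta is (alpha_i * beta_j - alpha_j * beta_i). Collecting: alpha ∧ beta = (4*x*z + 3*y^2) dx ∧ dy + (2*z*(x - y)) dx ∧ dz + (-z*(3*y + 4*z)) dy ∧ dz.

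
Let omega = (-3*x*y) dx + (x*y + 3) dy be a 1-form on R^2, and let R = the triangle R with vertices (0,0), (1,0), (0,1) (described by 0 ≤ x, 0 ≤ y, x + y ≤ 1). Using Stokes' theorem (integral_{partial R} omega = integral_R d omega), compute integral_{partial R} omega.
integral_(partial R) omega = 2/3

Stokes: integral_partial_R omega = integral_R d omega with d omega = (∂Q/∂x - ∂P/∂y) dx ∧ dy.
  ∂Q/∂x = y
  ∂P/∂y = -3*x
  integrand = ∂Q/∂x - ∂P/∂y = 3*x + y.
Integrating over R: integral_0^1 integral_0^{1-x} (3*x + y) dy dx = 2/3.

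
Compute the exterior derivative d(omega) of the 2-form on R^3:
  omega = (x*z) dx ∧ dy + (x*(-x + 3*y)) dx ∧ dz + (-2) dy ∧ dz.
d(omega) = (-2*x) dx ∧ dy ∧ dz

For a 2-form omega = sum_{i<j} g_{ij} dx_i ∧ dx_j, the exterior derivative is
  d(omega) = sum_{i<j} d(g_{ij}) ∧ dx_i ∧ dx_j = sum_{i<j, k} (∂g_{ij}/∂x_k) dx_k ∧ dx_i ∧ dx_j.
Expand each term, using dx_k ∧ dx_i ∧ dx_j = sgn(permutation) dx_{(a)} ∧ dx_{(b)} ∧ dx_{(c)} with (a < b < c) sorted:
  d(x*z) includes (∂/∂z)(x*z) dz = (x) dz, which multiplied by dx ∧ dy gives (x) dx ∧ dy ∧ dz
  d(x*(-x + 3*y)) includes (∂/∂y)(x*(-x + 3*y)) dy = (3*x) dy, which multiplied by dx ∧ dz gives (-3*x) dx ∧ dy ∧ dz
Collecting like 3-forms: d(omega) = (-2*x) dx ∧ dy ∧ dz.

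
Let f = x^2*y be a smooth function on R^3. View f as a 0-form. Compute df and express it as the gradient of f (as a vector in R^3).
df = (2*x*y) dx + (x^2) dy + (0) dz; grad f = (2*x*y, x^2, 0)

For a 0-form f, d f = (∂f/∂x) dx + (∂f/∂y) dy + (∂f/∂z) dz. The components of the vector representation are exactly the entries of grad f in Cartesian coordinates:
  ∂f/∂x = 2*x*y
  ∂f/∂y = x^2
  ∂f/∂z = 0.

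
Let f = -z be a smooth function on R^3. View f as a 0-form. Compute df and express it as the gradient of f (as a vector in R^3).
df = (0) dx + (0) dy + (-1) dz; grad f = (0, 0, -1)

For a 0-form f, d f = (∂f/∂x) dx + (∂f/∂y) dy + (∂f/∂z) dz. The components of the vector representation are exactly the entries of grad f in Cartesian coordinates:
  ∂f/∂x = 0
  ∂f/∂y = 0
  ∂f/∂z = -1.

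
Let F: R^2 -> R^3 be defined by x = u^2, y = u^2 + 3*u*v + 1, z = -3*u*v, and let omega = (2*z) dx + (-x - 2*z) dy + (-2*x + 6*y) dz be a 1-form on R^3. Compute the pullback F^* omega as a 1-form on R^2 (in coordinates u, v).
F^* omega = (-2*u^3 - 15*u^2*v - 36*u*v^2 - 18*v) du + (3*u*(-5*u^2 - 12*u*v - 6)) dv

Using F^*(f dg) = (f ∘ F) d(g ∘ F), substitute each coordinate x_i by F_i(u, v) in f_i, and replace dx_i by d F_i = (∂F_i/∂u) du + (∂F_i/∂v) dv.
  For the x component: f_1(F) = -6*u*v; d F_1 = (2*u) du + (0) dv
  For the y component: f_2(F) = u*(-u + 6*v); d F_2 = (2*u + 3*v) du + (3*u) dv
  For the z component: f_3(F) = 4*u^2 + 18*u*v + 6; d F_3 = (-3*v) du + (-3*u) dv
Combining and collecting du, dv coefficients:
  coeff of du: -2*u^3 - 15*u^2*v - 36*u*v^2 - 18*v
  coeff of dv: 3*u*(-5*u^2 - 12*u*v - 6)
F^* omega = (-2*u^3 - 15*u^2*v - 36*u*v^2 - 18*v) du + (3*u*(-5*u^2 - 12*u*v - 6)) dv.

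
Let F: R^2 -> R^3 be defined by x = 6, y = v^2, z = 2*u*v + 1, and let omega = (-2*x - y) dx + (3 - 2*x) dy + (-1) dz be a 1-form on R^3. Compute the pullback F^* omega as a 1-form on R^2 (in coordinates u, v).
F^* omega = (-2*v) du + (-2*u - 18*v) dv

Using F^*(f dg) = (f ∘ F) d(g ∘ F), substitute each coordinate x_i by F_i(u, v) in f_i, and replace dx_i by d F_i = (∂F_i/∂u) du + (∂F_i/∂v) dv.
  For the x component: f_1(F) = -v^2 - 12; d F_1 = (0) du + (0) dv
  For the y component: f_2(F) = -9; d F_2 = (0) du + (2*v) dv
  For the z component: f_3(F) = -1; d F_3 = (2*v) du + (2*u) dv
Combining and collecting du, dv coefficients:
  coeff of du: -2*v
  coeff of dv: -2*u - 18*v
F^* omega = (-2*v) du + (-2*u - 18*v) dv.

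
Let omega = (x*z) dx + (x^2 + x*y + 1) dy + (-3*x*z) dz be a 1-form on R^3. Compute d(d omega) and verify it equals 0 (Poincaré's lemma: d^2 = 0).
d(d omega) = 0

Step 1: d omega = sum_{i<j} (∂f_j/∂x_i - ∂f_i/∂x_j) dx_i ∧ dx_j:
  coeff of dx ∧ dy: 2*x + y
  coeff of dx ∧ dz: -x - 3*z
  coeff of dy ∧ dz: 0
Step 2: Apply d again to each 2-form coefficient. The only possible 3-form in R^3 is dx ∧ dy ∧ dz, with coefficient
  ∂(coeff of dy∧dz)/∂x - ∂(coeff of dx∧dz)/∂y + ∂(coeff of dx∧dy)/∂z
  = ∂/∂x (0) - ∂/∂y (-x - 3*z) + ∂/∂z (2*x + y).
Each of these terms simplifies to sums of mixed partials that cancel in pairs. The result is 0 (by equality of mixed partials for smooth functions — Schwarz / Clairaut).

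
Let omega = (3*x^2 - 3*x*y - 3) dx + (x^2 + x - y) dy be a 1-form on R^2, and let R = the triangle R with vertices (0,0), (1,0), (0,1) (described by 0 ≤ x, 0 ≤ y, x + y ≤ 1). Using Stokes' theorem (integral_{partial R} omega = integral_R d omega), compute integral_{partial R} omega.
integral_(partial R) omega = 4/3

Stokes: integral_partial_R omega = integral_R d omega with d omega = (∂Q/∂x - ∂P/∂y) dx ∧ dy.
  ∂Q/∂x = 2*x + 1
  ∂P/∂y = -3*x
  integrand = ∂Q/∂x - ∂P/∂y = 5*x + 1.
Integrating over R: integral_0^1 integral_0^{1-x} (5*x + 1) dy dx = 4/3.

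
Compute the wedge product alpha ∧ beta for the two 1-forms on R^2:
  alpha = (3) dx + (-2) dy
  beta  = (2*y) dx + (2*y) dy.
alpha ∧ beta = (10*y) dx ∧ dy

Distribute the wedge, using dx_i ∧ dx_j = -dx_j ∧ dx_i and dx_i ∧ dx_i = 0. For each pair (i, j) with i < j, the coefficient of dx_i ∧ dx_j in alpha ∧ beta is (alpha_i * beta_j - alpha_j * beta_i). Collecting: alpha ∧ beta = (10*y) dx ∧ dy.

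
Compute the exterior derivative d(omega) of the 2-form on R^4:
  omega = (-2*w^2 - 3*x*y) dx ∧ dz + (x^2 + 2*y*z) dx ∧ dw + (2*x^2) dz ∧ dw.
d(omega) = (3*x) dx ∧ dy ∧ dz + (-4*w + 4*x - 2*y) dx ∧ dz ∧ dw + (-2*z) dx ∧ dy ∧ dw

For a 2-form omega = sum_{i<j} g_{ij} dx_i ∧ dx_j, the exterior derivative is
  d(omega) = sum_{i<j} d(g_{ij}) ∧ dx_i ∧ dx_j = sum_{i<j, k} (∂g_{ij}/∂x_k) dx_k ∧ dx_i ∧ dx_j.
Expand each term, using dx_k ∧ dx_i ∧ dx_j = sgn(permutation) dx_{(a)} ∧ dx_{(b)} ∧ dx_{(c)} with (a < b < c) sorted:
  d(-2*w^2 - 3*x*y) includes (∂/∂y)(-2*w^2 - 3*x*y) dy = (-3*x) dy, which multiplied by dx ∧ dz gives (3*x) dx ∧ dy ∧ dz
  d(-2*w^2 - 3*x*y) includes (∂/∂w)(-2*w^2 - 3*x*y) dw = (-4*w) dw, which multiplied by dx ∧ dz gives (-4*w) dx ∧ dz ∧ dw
  d(x^2 + 2*y*z) includes (∂/∂y)(x^2 + 2*y*z) dy = (2*z) dy, which multiplied by dx ∧ dw gives (-2*z) dx ∧ dy ∧ dw
  d(x^2 + 2*y*z) includes (∂/∂z)(x^2 + 2*y*z) dz = (2*y) dz, which multiplied by dx ∧ dw gives (-2*y) dx ∧ dz ∧ dw
  d(2*x^2) includes (∂/∂x)(2*x^2) dx = (4*x) dx, which multiplied by dz ∧ dw gives (4*x) dx ∧ dz ∧ dw
Collecting like 3-forms: d(omega) = (3*x) dx ∧ dy ∧ dz + (-4*w + 4*x - 2*y) dx ∧ dz ∧ dw + (-2*z) dx ∧ dy ∧ dw.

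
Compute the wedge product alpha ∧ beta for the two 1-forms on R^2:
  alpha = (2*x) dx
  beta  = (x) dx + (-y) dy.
alpha ∧ beta = (-2*x*y) dx ∧ dy

Distribute the wedge, using dx_i ∧ dx_j = -dx_j ∧ dx_i and dx_i ∧ dx_i = 0. For each pair (i, j) with i < j, the coefficient of dx_i ∧ dx_j in alpha ∧ beta is (alpha_i * beta_j - alpha_j * beta_i). Collecting: alpha ∧ beta = (-2*x*y) dx ∧ dy.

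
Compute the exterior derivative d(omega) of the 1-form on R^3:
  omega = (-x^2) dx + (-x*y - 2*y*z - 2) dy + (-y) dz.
d(omega) = (-y) dx ∧ dy + (2*y - 1) dy ∧ dz

For a 1-form omega = sum_i f_i dx_i, the exterior derivative is
  d(omega) = sum_{i < j} (∂f_j/∂x_i - ∂f_i/∂x_j) dx_i ∧ dx_j.
  coefficient of dx ∧ dy: ∂f_2/∂x - ∂f_1/∂y = ∂(-x*y - 2*y*z - 2)/∂x - ∂(-x^2)/∂y = -y
  coefficient of dy ∧ dz: ∂f_3/∂y - ∂f_2/∂z = ∂(-y)/∂y - ∂(-x*y - 2*y*z - 2)/∂z = 2*y - 1
Assembling: d(omega) = (-y) dx ∧ dy + (2*y - 1) dy ∧ dz.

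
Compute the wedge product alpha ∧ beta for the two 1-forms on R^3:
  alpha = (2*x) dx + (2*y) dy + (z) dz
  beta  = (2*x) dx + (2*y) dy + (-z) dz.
alpha ∧ beta = (-4*x*z) dx ∧ dz + (-4*y*z) dy ∧ dz

Distribute the wedge, using dx_i ∧ dx_j = -dx_j ∧ dx_i and dx_i ∧ dx_i = 0. For each pair (i, j) with i < j, the coefficient of dx_i ∧ dx_j in alpha ∧ beta is (alpha_i * beta_j - alpha_j * beta_i). Collecting: alpha ∧ beta = (-4*x*z) dx ∧ dz + (-4*y*z) dy ∧ dz.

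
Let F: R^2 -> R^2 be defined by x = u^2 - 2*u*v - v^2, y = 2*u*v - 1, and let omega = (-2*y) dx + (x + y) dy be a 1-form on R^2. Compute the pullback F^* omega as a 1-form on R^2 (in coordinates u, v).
F^* omega = (-6*u^2*v + 8*u*v^2 + 4*u - 2*v^3 - 6*v) du + (2*u^3 + 8*u^2*v + 6*u*v^2 - 6*u - 4*v) dv

Using F^*(f dg) = (f ∘ F) d(g ∘ F), substitute each coordinate x_i by F_i(u, v) in f_i, and replace dx_i by d F_i = (∂F_i/∂u) du + (∂F_i/∂v) dv.
  For the x component: f_1(F) = -4*u*v + 2; d F_1 = (2*u - 2*v) du + (-2*u - 2*v) dv
  For the y component: f_2(F) = u^2 - v^2 - 1; d F_2 = (2*v) du + (2*u) dv
Combining and collecting du, dv coefficients:
  coeff of du: -6*u^2*v + 8*u*v^2 + 4*u - 2*v^3 - 6*v
  coeff of dv: 2*u^3 + 8*u^2*v + 6*u*v^2 - 6*u - 4*v
F^* omega = (-6*u^2*v + 8*u*v^2 + 4*u - 2*v^3 - 6*v) du + (2*u^3 + 8*u^2*v + 6*u*v^2 - 6*u - 4*v) dv.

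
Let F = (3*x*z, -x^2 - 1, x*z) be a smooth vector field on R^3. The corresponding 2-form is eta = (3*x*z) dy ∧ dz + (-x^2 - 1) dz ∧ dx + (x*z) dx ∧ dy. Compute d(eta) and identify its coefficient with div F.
d(eta) = (x + 3*z) dx ∧ dy ∧ dz; div F = x + 3*z

For a 2-form in R^3 of the form above, applying d gives a 3-form with coefficient ∂P/∂x + ∂Q/∂y + ∂R/∂z:
  ∂P/∂x = 3*z
  ∂Q/∂y = 0
  ∂R/∂z = x
Sum = x + 3*z, which is exactly div F.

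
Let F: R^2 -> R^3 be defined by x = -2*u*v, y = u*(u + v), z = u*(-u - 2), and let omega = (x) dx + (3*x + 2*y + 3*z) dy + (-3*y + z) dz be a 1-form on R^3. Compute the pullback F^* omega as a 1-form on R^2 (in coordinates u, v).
F^* omega = (u*(6*u^2 - 3*u*v + 4)) du + (u^2*(-u - 6)) dv

Using F^*(f dg) = (f ∘ F) d(g ∘ F), substitute each coordinate x_i by F_i(u, v) in f_i, and replace dx_i by d F_i = (∂F_i/∂u) du + (∂F_i/∂v) dv.
  For the x component: f_1(F) = -2*u*v; d F_1 = (-2*v) du + (-2*u) dv
  For the y component: f_2(F) = u*(-u - 4*v - 6); d F_2 = (2*u + v) du + (u) dv
  For the z component: f_3(F) = u*(-4*u - 3*v - 2); d F_3 = (-2*u - 2) du + (0) dv
Combining and collecting du, dv coefficients:
  coeff of du: u*(6*u^2 - 3*u*v + 4)
  coeff of dv: u^2*(-u - 6)
F^* omega = (u*(6*u^2 - 3*u*v + 4)) du + (u^2*(-u - 6)) dv.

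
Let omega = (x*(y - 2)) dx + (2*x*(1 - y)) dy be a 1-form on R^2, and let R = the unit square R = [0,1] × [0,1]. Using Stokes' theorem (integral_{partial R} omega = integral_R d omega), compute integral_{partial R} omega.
integral_(partial R) omega = 1/2

Stokes: integral_partial_R omega = integral_R d omega with d omega = (∂Q/∂x - ∂P/∂y) dx ∧ dy.
  ∂Q/∂x = 2 - 2*y
  ∂P/∂y = x
  integrand = ∂Q/∂x - ∂P/∂y = -x - 2*y + 2.
Integrating over R: integral_0^1 integral_0^1 (-x - 2*y + 2) dx dy = 1/2.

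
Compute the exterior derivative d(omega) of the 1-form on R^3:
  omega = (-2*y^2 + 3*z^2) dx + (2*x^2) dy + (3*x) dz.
d(omega) = (4*x + 4*y) dx ∧ dy + (3 - 6*z) dx ∧ dz

For a 1-form omega = sum_i f_i dx_i, the exterior derivative is
  d(omega) = sum_{i < j} (∂f_j/∂x_i - ∂f_i/∂x_j) dx_i ∧ dx_j.
  coefficient of dx ∧ dy: ∂f_2/∂x - ∂f_1/∂y = ∂(2*x^2)/∂x - ∂(-2*y^2 + 3*z^2)/∂y = 4*x + 4*y
  coefficient of dx ∧ dz: ∂f_3/∂x - ∂f_1/∂z = ∂(3*x)/∂x - ∂(-2*y^2 + 3*z^2)/∂z = 3 - 6*z
Assembling: d(omega) = (4*x + 4*y) dx ∧ dy + (3 - 6*z) dx ∧ dz.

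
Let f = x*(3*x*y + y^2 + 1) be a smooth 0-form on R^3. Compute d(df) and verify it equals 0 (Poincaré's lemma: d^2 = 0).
d(df) = 0

Step 1: df = sum_i (∂f/∂x_i) dx_i = (6*x*y + y^2 + 1) dx + (x*(3*x + 2*y)) dy + (0) dz.
Step 2: Apply d again. Using the 1-form formula, the coefficient of dx ∧ dy in d(df) is ∂^2 f/∂x ∂y - ∂^2 f/∂y ∂x = (6*x + 2*y) - (6*x + 2*y) = 0 (equality of mixed partials for smooth f).
Similarly for dx ∧ dz and dy ∧ dz — all coefficients vanish. So d(df) = 0.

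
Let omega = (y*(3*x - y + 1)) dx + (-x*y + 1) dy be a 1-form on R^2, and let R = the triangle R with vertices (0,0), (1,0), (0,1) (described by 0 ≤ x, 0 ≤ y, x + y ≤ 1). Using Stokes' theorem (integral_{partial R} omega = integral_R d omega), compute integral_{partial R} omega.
integral_(partial R) omega = -5/6

Stokes: integral_partial_R omega = integral_R d omega with d omega = (∂Q/∂x - ∂P/∂y) dx ∧ dy.
  ∂Q/∂x = -y
  ∂P/∂y = 3*x - 2*y + 1
  integrand = ∂Q/∂x - ∂P/∂y = -3*x + y - 1.
Integrating over R: integral_0^1 integral_0^{1-x} (-3*x + y - 1) dy dx = -5/6.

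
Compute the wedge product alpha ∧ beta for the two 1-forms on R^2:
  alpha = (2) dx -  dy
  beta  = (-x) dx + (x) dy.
alpha ∧ beta = (x) dx ∧ dy

Distribute the wedge, using dx_i ∧ dx_j = -dx_j ∧ dx_i and dx_i ∧ dx_i = 0. For each pair (i, j) with i < j, the coefficient of dx_i ∧ dx_j in alpha ∧ beta is (alpha_i * beta_j - alpha_j * beta_i). Collecting: alpha ∧ beta = (x) dx ∧ dy.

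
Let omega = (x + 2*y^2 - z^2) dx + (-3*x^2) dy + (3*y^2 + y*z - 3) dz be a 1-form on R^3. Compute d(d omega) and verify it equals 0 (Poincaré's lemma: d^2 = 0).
d(d omega) = 0

Step 1: d omega = sum_{i<j} (∂f_j/∂x_i - ∂f_i/∂x_j) dx_i ∧ dx_j:
  coeff of dx ∧ dy: -6*x - 4*y
  coeff of dx ∧ dz: 2*z
  coeff of dy ∧ dz: 6*y + z
Step 2: Apply d again to each 2-form coefficient. The only possible 3-form in R^3 is dx ∧ dy ∧ dz, with coefficient
  ∂(coeff of dy∧dz)/∂x - ∂(coeff of dx∧dz)/∂y + ∂(coeff of dx∧dy)/∂z
  = ∂/∂x (6*y + z) - ∂/∂y (2*z) + ∂/∂z (-6*x - 4*y).
Each of these terms simplifies to sums of mixed partials that cancel in pairs. The result is 0 (by equality of mixed partials for smooth functions — Schwarz / Clairaut).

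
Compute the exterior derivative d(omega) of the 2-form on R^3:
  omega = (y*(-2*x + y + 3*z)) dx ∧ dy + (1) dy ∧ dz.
d(omega) = (3*y) dx ∧ dy ∧ dz

For a 2-form omega = sum_{i<j} g_{ij} dx_i ∧ dx_j, the exterior derivative is
  d(omega) = sum_{i<j} d(g_{ij}) ∧ dx_i ∧ dx_j = sum_{i<j, k} (∂g_{ij}/∂x_k) dx_k ∧ dx_i ∧ dx_j.
Expand each term, using dx_k ∧ dx_i ∧ dx_j = sgn(permutation) dx_{(a)} ∧ dx_{(b)} ∧ dx_{(c)} with (a < b < c) sorted:
  d(y*(-2*x + y + 3*z)) includes (∂/∂z)(y*(-2*x + y + 3*z)) dz = (3*y) dz, which multiplied by dx ∧ dy gives (3*y) dx ∧ dy ∧ dz
Collecting like 3-forms: d(omega) = (3*y) dx ∧ dy ∧ dz.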